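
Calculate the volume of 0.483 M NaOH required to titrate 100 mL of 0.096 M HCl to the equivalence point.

At equivalence: moles acid = moles base. moles HCl = 0.096 × 100/1000 = 0.0096 mol. V_base = moles / 0.483 × 1000 = 19.9 mL.

V_{base} = 19.9 mL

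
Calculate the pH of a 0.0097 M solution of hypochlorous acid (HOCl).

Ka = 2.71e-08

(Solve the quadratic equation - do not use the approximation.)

x² + Ka×x - Ka×C = 0. Using quadratic formula: [H⁺] = 1.6200e-05

pH = 4.79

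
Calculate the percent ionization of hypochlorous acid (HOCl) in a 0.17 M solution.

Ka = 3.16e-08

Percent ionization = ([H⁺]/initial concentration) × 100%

Using Ka equilibrium: x² + Ka×x - Ka×C = 0. Solving: [H⁺] = 7.3278e-05. Percent = (7.3278e-05/0.17) × 100

Percent ionization = 0.0431%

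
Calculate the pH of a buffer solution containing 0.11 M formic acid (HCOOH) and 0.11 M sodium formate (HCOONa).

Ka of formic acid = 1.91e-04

pKa = -log(1.91e-04) = 3.72. pH = pKa + log([A⁻]/[HA]) = 3.72 + log(0.11/0.11)

pH = 3.72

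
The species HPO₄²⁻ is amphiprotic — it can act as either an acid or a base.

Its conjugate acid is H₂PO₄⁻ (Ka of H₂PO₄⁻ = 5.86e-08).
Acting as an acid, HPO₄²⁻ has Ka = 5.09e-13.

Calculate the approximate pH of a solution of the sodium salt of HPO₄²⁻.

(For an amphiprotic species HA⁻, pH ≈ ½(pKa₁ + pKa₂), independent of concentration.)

pKa₁ = -log(5.86e-08) = 7.23; pKa₂ = -log(5.09e-13) = 12.29. For an amphiprotic species, pH ≈ ½(pKa₁ + pKa₂) = ½(7.23 + 12.29) = 9.76.

pH = 9.76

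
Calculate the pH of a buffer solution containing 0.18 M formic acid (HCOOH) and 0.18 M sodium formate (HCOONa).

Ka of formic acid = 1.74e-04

pKa = -log(1.74e-04) = 3.76. pH = pKa + log([A⁻]/[HA]) = 3.76 + log(0.18/0.18)

pH = 3.76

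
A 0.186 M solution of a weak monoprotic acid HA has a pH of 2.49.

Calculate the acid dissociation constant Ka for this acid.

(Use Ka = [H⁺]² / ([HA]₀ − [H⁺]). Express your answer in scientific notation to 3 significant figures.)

[H⁺] = 10^(−pH) = 10^(−2.49) = 3.236e-03 M. For HA ⇌ H⁺ + A⁻, Ka = [H⁺][A⁻]/[HA] = [H⁺]² / ([HA]₀ − [H⁺]) = (3.236e-03)² / (0.186 − 3.236e-03) = 5.73e-05.

K_a = 5.73e-05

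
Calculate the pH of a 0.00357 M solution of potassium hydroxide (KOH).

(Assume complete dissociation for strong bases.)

[OH⁻] = 0.00357 M for strong base. pOH = -log[OH⁻] = 2.45, pH = 14 - pOH

pH = 11.55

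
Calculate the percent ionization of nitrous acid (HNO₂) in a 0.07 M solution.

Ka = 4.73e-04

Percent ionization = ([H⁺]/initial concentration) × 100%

Using Ka equilibrium: x² + Ka×x - Ka×C = 0. Solving: [H⁺] = 5.5225e-03. Percent = (5.5225e-03/0.07) × 100

Percent ionization = 7.89%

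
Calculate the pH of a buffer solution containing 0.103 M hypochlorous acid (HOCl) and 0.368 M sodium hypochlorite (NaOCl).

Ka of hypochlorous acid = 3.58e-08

pKa = -log(3.58e-08) = 7.45. pH = pKa + log([A⁻]/[HA]) = 7.45 + log(0.368/0.103)

pH = 8.00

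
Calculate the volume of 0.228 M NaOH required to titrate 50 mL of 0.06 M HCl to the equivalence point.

At equivalence: moles acid = moles base. moles HCl = 0.06 × 50/1000 = 0.003 mol. V_base = moles / 0.228 × 1000 = 13.2 mL.

V_{base} = 13.2 mL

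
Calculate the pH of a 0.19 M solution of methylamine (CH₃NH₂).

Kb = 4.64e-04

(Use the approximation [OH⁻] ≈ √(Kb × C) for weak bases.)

[OH⁻] = √(Kb × C) = √(4.64e-04 × 0.19) = 9.3894e-03. pOH = 2.03, pH = 14 - pOH

pH = 11.97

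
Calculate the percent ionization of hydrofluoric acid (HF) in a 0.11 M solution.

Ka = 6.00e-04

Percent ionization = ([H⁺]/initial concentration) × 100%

Using Ka equilibrium: x² + Ka×x - Ka×C = 0. Solving: [H⁺] = 7.8296e-03. Percent = (7.8296e-03/0.11) × 100

Percent ionization = 7.12%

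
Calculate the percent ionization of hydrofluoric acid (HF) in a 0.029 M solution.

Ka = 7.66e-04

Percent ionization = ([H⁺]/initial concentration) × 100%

Using Ka equilibrium: x² + Ka×x - Ka×C = 0. Solving: [H⁺] = 4.3457e-03. Percent = (4.3457e-03/0.029) × 100

Percent ionization = 15%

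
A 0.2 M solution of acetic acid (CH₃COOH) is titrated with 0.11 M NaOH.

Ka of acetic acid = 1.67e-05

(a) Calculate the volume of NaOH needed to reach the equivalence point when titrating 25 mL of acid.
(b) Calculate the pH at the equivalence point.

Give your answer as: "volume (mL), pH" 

moles acid = 0.2 × 25/1000 = 0.005 mol; V_base = moles/0.11 × 1000 = 45.5 mL. At equivalence only the conjugate base is present: [A⁻] = 0.005/0.070 = 7.0968e-02 M. Kb = Kw/Ka = 5.99e-10; [OH⁻] = √(Kb × [A⁻]) = 6.5189e-06; pOH = 5.19; pH = 14 - pOH = 8.81.

V = 45.5 mL, pH = 8.81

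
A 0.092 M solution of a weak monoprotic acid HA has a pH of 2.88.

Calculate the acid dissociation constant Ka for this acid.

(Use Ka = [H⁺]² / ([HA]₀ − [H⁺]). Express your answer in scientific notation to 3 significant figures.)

[H⁺] = 10^(−pH) = 10^(−2.88) = 1.318e-03 M. For HA ⇌ H⁺ + A⁻, Ka = [H⁺][A⁻]/[HA] = [H⁺]² / ([HA]₀ − [H⁺]) = (1.318e-03)² / (0.092 − 1.318e-03) = 1.92e-05.

K_a = 1.92e-05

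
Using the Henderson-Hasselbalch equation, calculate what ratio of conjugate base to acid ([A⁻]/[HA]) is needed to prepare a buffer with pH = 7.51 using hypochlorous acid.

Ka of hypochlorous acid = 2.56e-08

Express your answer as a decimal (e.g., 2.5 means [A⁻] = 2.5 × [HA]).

pKa = -log(2.56e-08) = 7.5918. pH = pKa + log([A⁻]/[HA]), so log([A⁻]/[HA]) = pH − pKa = 7.51 − 7.5918 = -0.0818. [A⁻]/[HA] = 10^(-0.0818) = 0.828

[A⁻]/[HA] = 0.828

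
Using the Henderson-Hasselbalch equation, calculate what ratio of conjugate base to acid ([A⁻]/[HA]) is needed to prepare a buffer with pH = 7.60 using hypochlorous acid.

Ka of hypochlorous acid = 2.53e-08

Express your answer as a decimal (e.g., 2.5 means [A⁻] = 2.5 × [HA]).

pKa = -log(2.53e-08) = 7.5969. pH = pKa + log([A⁻]/[HA]), so log([A⁻]/[HA]) = pH − pKa = 7.60 − 7.5969 = 0.0031. [A⁻]/[HA] = 10^(0.0031) = 1.01

[A⁻]/[HA] = 1.01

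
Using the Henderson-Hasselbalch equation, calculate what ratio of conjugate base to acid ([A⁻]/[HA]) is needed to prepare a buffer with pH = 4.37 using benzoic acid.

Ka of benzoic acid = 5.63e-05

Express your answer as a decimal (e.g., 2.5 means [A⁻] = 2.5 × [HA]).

pKa = -log(5.63e-05) = 4.2495. pH = pKa + log([A⁻]/[HA]), so log([A⁻]/[HA]) = pH − pKa = 4.37 − 4.2495 = 0.1205. [A⁻]/[HA] = 10^(0.1205) = 1.32

[A⁻]/[HA] = 1.32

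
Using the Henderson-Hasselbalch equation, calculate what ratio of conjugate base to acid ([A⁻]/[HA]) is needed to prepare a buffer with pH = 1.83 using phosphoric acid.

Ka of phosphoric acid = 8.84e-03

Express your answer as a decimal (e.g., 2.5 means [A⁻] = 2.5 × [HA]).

pKa = -log(8.84e-03) = 2.0535. pH = pKa + log([A⁻]/[HA]), so log([A⁻]/[HA]) = pH − pKa = 1.83 − 2.0535 = -0.2235. [A⁻]/[HA] = 10^(-0.2235) = 0.598

[A⁻]/[HA] = 0.598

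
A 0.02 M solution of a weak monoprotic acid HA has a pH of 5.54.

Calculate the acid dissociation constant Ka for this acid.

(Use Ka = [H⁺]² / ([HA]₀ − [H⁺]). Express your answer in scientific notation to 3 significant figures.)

[H⁺] = 10^(−pH) = 10^(−5.54) = 2.884e-06 M. For HA ⇌ H⁺ + A⁻, Ka = [H⁺][A⁻]/[HA] = [H⁺]² / ([HA]₀ − [H⁺]) = (2.884e-06)² / (0.02 − 2.884e-06) = 4.16e-10.

K_a = 4.16e-10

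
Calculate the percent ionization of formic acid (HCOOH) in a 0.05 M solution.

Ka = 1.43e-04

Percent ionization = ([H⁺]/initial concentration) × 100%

Using Ka equilibrium: x² + Ka×x - Ka×C = 0. Solving: [H⁺] = 2.6034e-03. Percent = (2.6034e-03/0.05) × 100

Percent ionization = 5.21%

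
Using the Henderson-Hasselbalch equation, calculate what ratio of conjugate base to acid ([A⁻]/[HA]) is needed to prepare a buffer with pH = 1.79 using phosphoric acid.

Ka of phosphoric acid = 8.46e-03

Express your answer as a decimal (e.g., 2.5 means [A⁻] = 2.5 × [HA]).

pKa = -log(8.46e-03) = 2.0726. pH = pKa + log([A⁻]/[HA]), so log([A⁻]/[HA]) = pH − pKa = 1.79 − 2.0726 = -0.2826. [A⁻]/[HA] = 10^(-0.2826) = 0.522

[A⁻]/[HA] = 0.522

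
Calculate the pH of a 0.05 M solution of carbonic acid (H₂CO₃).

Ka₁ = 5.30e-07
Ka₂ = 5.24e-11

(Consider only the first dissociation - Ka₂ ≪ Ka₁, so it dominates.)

First dissociation dominates. From Ka₁ = [H⁺][HA⁻]/[H₂A], x² + Ka₁·x − Ka₁·C = 0 with C = 0.05 M and Ka₁ = 5.30e-07. Solving: [H⁺] = (−Ka₁ + √(Ka₁² + 4·Ka₁·C)) / 2 = 1.6252e-04 M. pH = -log(1.6252e-04) = 3.79.

pH = 3.79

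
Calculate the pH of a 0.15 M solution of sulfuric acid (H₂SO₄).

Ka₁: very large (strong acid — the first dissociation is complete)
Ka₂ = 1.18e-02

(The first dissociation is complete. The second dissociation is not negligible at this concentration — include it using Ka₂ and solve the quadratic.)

First dissociation is complete: [H⁺]₀ = [HSO₄⁻]₀ = C = 0.15 M. Second dissociation HSO₄⁻ ⇌ H⁺ + SO₄²⁻: let x = [SO₄²⁻]. Ka₂ = (C + x)·x / (C − x) = 1.18e-02 → x² + (C + Ka₂)·x − Ka₂·C = 0 → x² + 0.16180·x − 1.770e-03 = 0. x = (−0.16180 + √(0.16180² + 4 × 1.770e-03)) / 2 = 1.0286e-02 M. [H⁺] = C + x = 0.15 + 1.0286e-02 = 1.6029e-01 M. pH = -log(1.6029e-01) = 0.80.

pH = 0.80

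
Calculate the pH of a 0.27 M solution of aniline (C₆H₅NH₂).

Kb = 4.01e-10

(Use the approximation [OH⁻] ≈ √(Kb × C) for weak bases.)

[OH⁻] = √(Kb × C) = √(4.01e-10 × 0.27) = 1.0405e-05. pOH = 4.98, pH = 14 - pOH

pH = 9.02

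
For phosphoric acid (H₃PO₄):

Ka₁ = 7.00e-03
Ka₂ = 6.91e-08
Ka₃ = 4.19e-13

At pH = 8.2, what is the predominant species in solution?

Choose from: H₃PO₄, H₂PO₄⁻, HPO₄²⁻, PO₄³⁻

pKa₁ = 2.15, pKa₂ = 7.16, pKa₃ = 12.38. For a polyprotic acid the predominant species crosses at each pKa: below pKa_n the protonated form dominates, above it the deprotonated form does. At pH = 8.2, the predominant species is HPO₄²⁻.

HPO₄²⁻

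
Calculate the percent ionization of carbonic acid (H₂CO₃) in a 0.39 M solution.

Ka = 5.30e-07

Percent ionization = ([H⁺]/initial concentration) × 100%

Using Ka equilibrium: x² + Ka×x - Ka×C = 0. Solving: [H⁺] = 4.5438e-04. Percent = (4.5438e-04/0.39) × 100

Percent ionization = 0.117%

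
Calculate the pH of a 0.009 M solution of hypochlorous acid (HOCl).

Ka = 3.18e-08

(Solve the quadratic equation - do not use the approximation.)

x² + Ka×x - Ka×C = 0. Using quadratic formula: [H⁺] = 1.6902e-05

pH = 4.77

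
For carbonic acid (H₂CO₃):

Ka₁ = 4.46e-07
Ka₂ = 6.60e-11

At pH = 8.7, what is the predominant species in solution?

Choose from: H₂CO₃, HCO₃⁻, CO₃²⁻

pKa₁ = 6.35, pKa₂ = 10.18. For a polyprotic acid the predominant species crosses at each pKa: below pKa_n the protonated form dominates, above it the deprotonated form does. At pH = 8.7, the predominant species is HCO₃⁻.

HCO₃⁻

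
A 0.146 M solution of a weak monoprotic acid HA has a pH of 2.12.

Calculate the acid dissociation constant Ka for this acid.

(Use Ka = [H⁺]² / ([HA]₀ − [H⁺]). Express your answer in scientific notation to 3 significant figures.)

[H⁺] = 10^(−pH) = 10^(−2.12) = 7.586e-03 M. For HA ⇌ H⁺ + A⁻, Ka = [H⁺][A⁻]/[HA] = [H⁺]² / ([HA]₀ − [H⁺]) = (7.586e-03)² / (0.146 − 7.586e-03) = 4.16e-04.

K_a = 4.16e-04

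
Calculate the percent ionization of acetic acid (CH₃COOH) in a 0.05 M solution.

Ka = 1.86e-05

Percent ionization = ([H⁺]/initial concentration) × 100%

Using Ka equilibrium: x² + Ka×x - Ka×C = 0. Solving: [H⁺] = 9.5511e-04. Percent = (9.5511e-04/0.05) × 100

Percent ionization = 1.91%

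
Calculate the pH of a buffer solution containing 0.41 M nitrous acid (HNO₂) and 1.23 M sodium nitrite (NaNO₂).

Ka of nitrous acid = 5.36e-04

pKa = -log(5.36e-04) = 3.27. pH = pKa + log([A⁻]/[HA]) = 3.27 + log(1.23/0.41)

pH = 3.75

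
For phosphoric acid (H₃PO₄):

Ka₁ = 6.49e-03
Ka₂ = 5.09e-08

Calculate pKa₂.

pKa₂ = -log(Ka₂) = -log(5.09e-08) = 7.29.

pK_{a2} = 7.29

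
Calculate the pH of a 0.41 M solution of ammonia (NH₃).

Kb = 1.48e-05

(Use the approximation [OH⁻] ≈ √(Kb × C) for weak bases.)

[OH⁻] = √(Kb × C) = √(1.48e-05 × 0.41) = 2.4633e-03. pOH = 2.61, pH = 14 - pOH

pH = 11.39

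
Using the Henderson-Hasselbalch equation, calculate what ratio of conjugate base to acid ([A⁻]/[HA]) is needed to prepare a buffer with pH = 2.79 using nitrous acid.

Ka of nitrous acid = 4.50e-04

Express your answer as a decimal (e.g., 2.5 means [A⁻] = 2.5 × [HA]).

pKa = -log(4.50e-04) = 3.3468. pH = pKa + log([A⁻]/[HA]), so log([A⁻]/[HA]) = pH − pKa = 2.79 − 3.3468 = -0.5568. [A⁻]/[HA] = 10^(-0.5568) = 0.277

[A⁻]/[HA] = 0.277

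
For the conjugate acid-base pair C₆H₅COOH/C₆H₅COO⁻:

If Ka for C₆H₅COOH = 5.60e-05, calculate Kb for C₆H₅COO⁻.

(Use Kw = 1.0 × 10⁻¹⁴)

For a conjugate pair Ka × Kb = Kw, so Kb = Kw/Ka = 1.0 × 10⁻¹⁴ / 5.60e-05 = 1.79e-10.

K_b = 1.79e-10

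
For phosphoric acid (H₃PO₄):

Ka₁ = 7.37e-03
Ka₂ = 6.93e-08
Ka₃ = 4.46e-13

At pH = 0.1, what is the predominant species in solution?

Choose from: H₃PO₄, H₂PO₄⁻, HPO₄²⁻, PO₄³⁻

pKa₁ = 2.13, pKa₂ = 7.16, pKa₃ = 12.35. For a polyprotic acid the predominant species crosses at each pKa: below pKa_n the protonated form dominates, above it the deprotonated form does. At pH = 0.1, the predominant species is H₃PO₄.

H₃PO₄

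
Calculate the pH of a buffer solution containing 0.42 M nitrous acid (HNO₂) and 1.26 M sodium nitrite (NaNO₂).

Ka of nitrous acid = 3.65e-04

pKa = -log(3.65e-04) = 3.44. pH = pKa + log([A⁻]/[HA]) = 3.44 + log(1.26/0.42)

pH = 3.91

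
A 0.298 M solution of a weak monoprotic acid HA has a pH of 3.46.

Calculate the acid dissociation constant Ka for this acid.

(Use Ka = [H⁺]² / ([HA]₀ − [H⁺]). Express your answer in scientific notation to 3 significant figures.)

[H⁺] = 10^(−pH) = 10^(−3.46) = 3.467e-04 M. For HA ⇌ H⁺ + A⁻, Ka = [H⁺][A⁻]/[HA] = [H⁺]² / ([HA]₀ − [H⁺]) = (3.467e-04)² / (0.298 − 3.467e-04) = 4.04e-07.

K_a = 4.04e-07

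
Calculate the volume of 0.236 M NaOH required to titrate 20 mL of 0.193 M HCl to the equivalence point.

At equivalence: moles acid = moles base. moles HCl = 0.193 × 20/1000 = 0.00386 mol. V_base = moles / 0.236 × 1000 = 16.4 mL.

V_{base} = 16.4 mL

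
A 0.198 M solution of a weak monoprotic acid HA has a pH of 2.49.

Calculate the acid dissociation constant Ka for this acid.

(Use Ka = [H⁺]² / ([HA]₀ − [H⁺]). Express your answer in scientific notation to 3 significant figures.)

[H⁺] = 10^(−pH) = 10^(−2.49) = 3.236e-03 M. For HA ⇌ H⁺ + A⁻, Ka = [H⁺][A⁻]/[HA] = [H⁺]² / ([HA]₀ − [H⁺]) = (3.236e-03)² / (0.198 − 3.236e-03) = 5.38e-05.

K_a = 5.38e-05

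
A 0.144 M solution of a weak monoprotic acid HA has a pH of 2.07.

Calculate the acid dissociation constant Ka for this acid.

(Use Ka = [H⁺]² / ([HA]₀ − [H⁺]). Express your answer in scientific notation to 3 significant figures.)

[H⁺] = 10^(−pH) = 10^(−2.07) = 8.511e-03 M. For HA ⇌ H⁺ + A⁻, Ka = [H⁺][A⁻]/[HA] = [H⁺]² / ([HA]₀ − [H⁺]) = (8.511e-03)² / (0.144 − 8.511e-03) = 5.35e-04.

K_a = 5.35e-04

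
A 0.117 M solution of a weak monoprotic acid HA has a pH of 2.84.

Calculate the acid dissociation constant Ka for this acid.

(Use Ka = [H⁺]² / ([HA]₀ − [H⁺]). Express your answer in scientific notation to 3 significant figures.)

[H⁺] = 10^(−pH) = 10^(−2.84) = 1.445e-03 M. For HA ⇌ H⁺ + A⁻, Ka = [H⁺][A⁻]/[HA] = [H⁺]² / ([HA]₀ − [H⁺]) = (1.445e-03)² / (0.117 − 1.445e-03) = 1.81e-05.

K_a = 1.81e-05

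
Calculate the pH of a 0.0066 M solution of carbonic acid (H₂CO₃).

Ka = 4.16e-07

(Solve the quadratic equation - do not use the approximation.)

x² + Ka×x - Ka×C = 0. Using quadratic formula: [H⁺] = 5.2191e-05

pH = 4.28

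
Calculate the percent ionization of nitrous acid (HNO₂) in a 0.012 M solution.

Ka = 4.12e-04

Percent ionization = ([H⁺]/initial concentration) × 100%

Using Ka equilibrium: x² + Ka×x - Ka×C = 0. Solving: [H⁺] = 2.0270e-03. Percent = (2.0270e-03/0.012) × 100

Percent ionization = 16.9%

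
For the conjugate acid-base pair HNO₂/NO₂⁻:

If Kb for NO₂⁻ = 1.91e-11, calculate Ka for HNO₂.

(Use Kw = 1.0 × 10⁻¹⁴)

For a conjugate pair Ka × Kb = Kw, so Ka = Kw/Kb = 1.0 × 10⁻¹⁴ / 1.91e-11 = 5.24e-04.

K_a = 5.24e-04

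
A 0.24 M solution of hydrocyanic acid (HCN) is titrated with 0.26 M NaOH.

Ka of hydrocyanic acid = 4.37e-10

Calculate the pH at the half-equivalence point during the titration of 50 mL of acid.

At half-equivalence [HA] = [A⁻], so Henderson-Hasselbalch gives pH = pKa = -log(4.37e-10) = 9.36.

pH = pKa = 9.36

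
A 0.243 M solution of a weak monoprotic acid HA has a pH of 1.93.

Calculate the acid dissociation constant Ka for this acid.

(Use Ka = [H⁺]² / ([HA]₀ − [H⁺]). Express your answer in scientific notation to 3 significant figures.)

[H⁺] = 10^(−pH) = 10^(−1.93) = 1.175e-02 M. For HA ⇌ H⁺ + A⁻, Ka = [H⁺][A⁻]/[HA] = [H⁺]² / ([HA]₀ − [H⁺]) = (1.175e-02)² / (0.243 − 1.175e-02) = 5.97e-04.

K_a = 5.97e-04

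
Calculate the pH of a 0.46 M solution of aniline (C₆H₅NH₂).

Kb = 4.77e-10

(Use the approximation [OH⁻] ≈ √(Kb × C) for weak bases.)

[OH⁻] = √(Kb × C) = √(4.77e-10 × 0.46) = 1.4813e-05. pOH = 4.83, pH = 14 - pOH

pH = 9.17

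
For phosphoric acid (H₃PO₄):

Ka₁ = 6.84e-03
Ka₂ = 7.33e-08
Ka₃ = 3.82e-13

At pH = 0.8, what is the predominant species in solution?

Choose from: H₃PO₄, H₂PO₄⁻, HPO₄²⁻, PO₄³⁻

pKa₁ = 2.16, pKa₂ = 7.13, pKa₃ = 12.42. For a polyprotic acid the predominant species crosses at each pKa: below pKa_n the protonated form dominates, above it the deprotonated form does. At pH = 0.8, the predominant species is H₃PO₄.

H₃PO₄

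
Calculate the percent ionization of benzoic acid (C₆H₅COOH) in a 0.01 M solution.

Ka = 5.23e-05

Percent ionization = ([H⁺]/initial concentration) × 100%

Using Ka equilibrium: x² + Ka×x - Ka×C = 0. Solving: [H⁺] = 6.9751e-04. Percent = (6.9751e-04/0.01) × 100

Percent ionization = 6.98%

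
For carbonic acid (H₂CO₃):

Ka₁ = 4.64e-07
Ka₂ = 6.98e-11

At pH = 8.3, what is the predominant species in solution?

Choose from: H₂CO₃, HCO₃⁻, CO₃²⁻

pKa₁ = 6.33, pKa₂ = 10.16. For a polyprotic acid the predominant species crosses at each pKa: below pKa_n the protonated form dominates, above it the deprotonated form does. At pH = 8.3, the predominant species is HCO₃⁻.

HCO₃⁻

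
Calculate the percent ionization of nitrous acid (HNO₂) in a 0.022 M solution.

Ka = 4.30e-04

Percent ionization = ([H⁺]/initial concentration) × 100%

Using Ka equilibrium: x² + Ka×x - Ka×C = 0. Solving: [H⁺] = 2.8682e-03. Percent = (2.8682e-03/0.022) × 100

Percent ionization = 13%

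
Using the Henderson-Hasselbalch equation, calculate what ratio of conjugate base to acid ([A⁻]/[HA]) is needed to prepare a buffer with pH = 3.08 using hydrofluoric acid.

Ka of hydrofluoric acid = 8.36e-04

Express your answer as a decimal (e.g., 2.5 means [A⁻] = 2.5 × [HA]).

pKa = -log(8.36e-04) = 3.0778. pH = pKa + log([A⁻]/[HA]), so log([A⁻]/[HA]) = pH − pKa = 3.08 − 3.0778 = 0.0022. [A⁻]/[HA] = 10^(0.0022) = 1.01

[A⁻]/[HA] = 1.01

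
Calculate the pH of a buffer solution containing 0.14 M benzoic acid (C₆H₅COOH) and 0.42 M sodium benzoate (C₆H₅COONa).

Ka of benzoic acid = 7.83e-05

pKa = -log(7.83e-05) = 4.11. pH = pKa + log([A⁻]/[HA]) = 4.11 + log(0.42/0.14)

pH = 4.58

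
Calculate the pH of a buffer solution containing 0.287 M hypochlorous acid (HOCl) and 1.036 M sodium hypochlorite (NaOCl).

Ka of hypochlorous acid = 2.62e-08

pKa = -log(2.62e-08) = 7.58. pH = pKa + log([A⁻]/[HA]) = 7.58 + log(1.036/0.287)

pH = 8.14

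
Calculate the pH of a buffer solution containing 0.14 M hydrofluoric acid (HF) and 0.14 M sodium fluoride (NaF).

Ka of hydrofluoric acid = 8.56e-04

pKa = -log(8.56e-04) = 3.07. pH = pKa + log([A⁻]/[HA]) = 3.07 + log(0.14/0.14)

pH = 3.07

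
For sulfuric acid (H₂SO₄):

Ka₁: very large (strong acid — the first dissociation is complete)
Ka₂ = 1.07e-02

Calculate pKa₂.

pKa₂ = -log(Ka₂) = -log(1.07e-02) = 1.97.

pK_{a2} = 1.97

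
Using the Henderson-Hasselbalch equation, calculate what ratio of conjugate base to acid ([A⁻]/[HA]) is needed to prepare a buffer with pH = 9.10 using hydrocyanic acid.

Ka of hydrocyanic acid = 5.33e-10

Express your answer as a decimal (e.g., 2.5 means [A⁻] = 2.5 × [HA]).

pKa = -log(5.33e-10) = 9.2733. pH = pKa + log([A⁻]/[HA]), so log([A⁻]/[HA]) = pH − pKa = 9.10 − 9.2733 = -0.1733. [A⁻]/[HA] = 10^(-0.1733) = 0.671

[A⁻]/[HA] = 0.671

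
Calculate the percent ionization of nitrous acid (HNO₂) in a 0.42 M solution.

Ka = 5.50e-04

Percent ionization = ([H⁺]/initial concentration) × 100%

Using Ka equilibrium: x² + Ka×x - Ka×C = 0. Solving: [H⁺] = 1.4926e-02. Percent = (1.4926e-02/0.42) × 100

Percent ionization = 3.55%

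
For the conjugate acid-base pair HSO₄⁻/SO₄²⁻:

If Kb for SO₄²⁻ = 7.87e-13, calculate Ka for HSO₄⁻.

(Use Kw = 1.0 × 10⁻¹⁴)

For a conjugate pair Ka × Kb = Kw, so Ka = Kw/Kb = 1.0 × 10⁻¹⁴ / 7.87e-13 = 1.27e-02.

K_a = 1.27e-02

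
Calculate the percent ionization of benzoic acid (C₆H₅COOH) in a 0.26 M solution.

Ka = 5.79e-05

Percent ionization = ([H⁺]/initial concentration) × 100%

Using Ka equilibrium: x² + Ka×x - Ka×C = 0. Solving: [H⁺] = 3.8511e-03. Percent = (3.8511e-03/0.26) × 100

Percent ionization = 1.48%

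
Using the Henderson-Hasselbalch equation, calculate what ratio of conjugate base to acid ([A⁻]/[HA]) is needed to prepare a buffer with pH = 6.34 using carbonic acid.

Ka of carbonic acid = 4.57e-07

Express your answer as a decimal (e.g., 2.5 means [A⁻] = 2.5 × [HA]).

pKa = -log(4.57e-07) = 6.3401. pH = pKa + log([A⁻]/[HA]), so log([A⁻]/[HA]) = pH − pKa = 6.34 − 6.3401 = -0.0001. [A⁻]/[HA] = 10^(-0.0001) = 1.00

[A⁻]/[HA] = 1.00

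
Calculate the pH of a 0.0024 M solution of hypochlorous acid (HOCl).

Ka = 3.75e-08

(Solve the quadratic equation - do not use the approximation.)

x² + Ka×x - Ka×C = 0. Using quadratic formula: [H⁺] = 9.4681e-06

pH = 5.02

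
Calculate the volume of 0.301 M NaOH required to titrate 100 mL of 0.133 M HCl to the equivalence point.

At equivalence: moles acid = moles base. moles HCl = 0.133 × 100/1000 = 0.0133 mol. V_base = moles / 0.301 × 1000 = 44.2 mL.

V_{base} = 44.2 mL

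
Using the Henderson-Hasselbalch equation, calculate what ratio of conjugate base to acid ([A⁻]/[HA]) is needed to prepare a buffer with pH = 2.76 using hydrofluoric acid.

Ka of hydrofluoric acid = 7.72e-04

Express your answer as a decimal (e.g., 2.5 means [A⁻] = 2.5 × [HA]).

pKa = -log(7.72e-04) = 3.1124. pH = pKa + log([A⁻]/[HA]), so log([A⁻]/[HA]) = pH − pKa = 2.76 − 3.1124 = -0.3524. [A⁻]/[HA] = 10^(-0.3524) = 0.444

[A⁻]/[HA] = 0.444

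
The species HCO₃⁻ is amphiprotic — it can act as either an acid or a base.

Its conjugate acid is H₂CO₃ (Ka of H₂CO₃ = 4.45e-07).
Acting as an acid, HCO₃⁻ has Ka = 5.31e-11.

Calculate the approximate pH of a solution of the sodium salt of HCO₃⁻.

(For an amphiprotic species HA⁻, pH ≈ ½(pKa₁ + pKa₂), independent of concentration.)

pKa₁ = -log(4.45e-07) = 6.35; pKa₂ = -log(5.31e-11) = 10.27. For an amphiprotic species, pH ≈ ½(pKa₁ + pKa₂) = ½(6.35 + 10.27) = 8.31.

pH = 8.31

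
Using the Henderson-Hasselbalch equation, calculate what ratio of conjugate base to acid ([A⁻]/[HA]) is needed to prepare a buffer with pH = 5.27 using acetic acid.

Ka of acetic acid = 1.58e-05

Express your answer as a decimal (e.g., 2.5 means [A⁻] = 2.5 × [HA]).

pKa = -log(1.58e-05) = 4.8013. pH = pKa + log([A⁻]/[HA]), so log([A⁻]/[HA]) = pH − pKa = 5.27 − 4.8013 = 0.4687. [A⁻]/[HA] = 10^(0.4687) = 2.94

[A⁻]/[HA] = 2.94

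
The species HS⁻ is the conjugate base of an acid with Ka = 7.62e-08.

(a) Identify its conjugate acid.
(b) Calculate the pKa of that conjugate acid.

(a) The conjugate acid is formed by adding one H⁺ to HS⁻, giving H₂S. (b) pKa = -log(Ka) = -log(7.62e-08) = 7.12.

Conjugate acid: H₂S; pK_a = 7.12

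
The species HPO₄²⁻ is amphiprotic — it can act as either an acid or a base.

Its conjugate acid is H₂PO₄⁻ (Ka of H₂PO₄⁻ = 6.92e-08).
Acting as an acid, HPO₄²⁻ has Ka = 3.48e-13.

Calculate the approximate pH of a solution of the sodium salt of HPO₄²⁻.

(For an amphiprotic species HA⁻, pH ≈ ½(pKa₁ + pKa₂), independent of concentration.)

pKa₁ = -log(6.92e-08) = 7.16; pKa₂ = -log(3.48e-13) = 12.46. For an amphiprotic species, pH ≈ ½(pKa₁ + pKa₂) = ½(7.16 + 12.46) = 9.81.

pH = 9.81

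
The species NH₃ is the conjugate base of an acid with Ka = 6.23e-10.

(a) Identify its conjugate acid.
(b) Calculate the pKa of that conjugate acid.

(a) The conjugate acid is formed by adding one H⁺ to NH₃, giving NH₄⁺. (b) pKa = -log(Ka) = -log(6.23e-10) = 9.21.

Conjugate acid: NH₄⁺; pK_a = 9.21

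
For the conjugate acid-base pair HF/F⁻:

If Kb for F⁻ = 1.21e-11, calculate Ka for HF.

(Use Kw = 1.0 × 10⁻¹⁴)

For a conjugate pair Ka × Kb = Kw, so Ka = Kw/Kb = 1.0 × 10⁻¹⁴ / 1.21e-11 = 8.26e-04.

K_a = 8.26e-04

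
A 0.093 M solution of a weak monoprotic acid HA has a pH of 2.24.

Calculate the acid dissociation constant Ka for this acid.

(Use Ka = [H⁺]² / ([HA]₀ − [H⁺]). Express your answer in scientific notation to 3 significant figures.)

[H⁺] = 10^(−pH) = 10^(−2.24) = 5.754e-03 M. For HA ⇌ H⁺ + A⁻, Ka = [H⁺][A⁻]/[HA] = [H⁺]² / ([HA]₀ − [H⁺]) = (5.754e-03)² / (0.093 − 5.754e-03) = 3.80e-04.

K_a = 3.80e-04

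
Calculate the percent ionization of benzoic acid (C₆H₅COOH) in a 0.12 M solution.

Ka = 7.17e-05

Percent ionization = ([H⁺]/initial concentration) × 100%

Using Ka equilibrium: x² + Ka×x - Ka×C = 0. Solving: [H⁺] = 2.8976e-03. Percent = (2.8976e-03/0.12) × 100

Percent ionization = 2.41%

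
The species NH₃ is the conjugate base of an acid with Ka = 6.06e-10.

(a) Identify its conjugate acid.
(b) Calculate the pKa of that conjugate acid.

(a) The conjugate acid is formed by adding one H⁺ to NH₃, giving NH₄⁺. (b) pKa = -log(Ka) = -log(6.06e-10) = 9.22.

Conjugate acid: NH₄⁺; pK_a = 9.22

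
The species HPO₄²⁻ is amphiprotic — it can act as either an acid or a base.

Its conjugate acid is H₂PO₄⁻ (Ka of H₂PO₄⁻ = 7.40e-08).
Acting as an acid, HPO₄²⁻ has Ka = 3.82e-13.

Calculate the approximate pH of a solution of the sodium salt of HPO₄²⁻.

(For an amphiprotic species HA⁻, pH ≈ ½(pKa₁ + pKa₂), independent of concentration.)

pKa₁ = -log(7.40e-08) = 7.13; pKa₂ = -log(3.82e-13) = 12.42. For an amphiprotic species, pH ≈ ½(pKa₁ + pKa₂) = ½(7.13 + 12.42) = 9.77.

pH = 9.77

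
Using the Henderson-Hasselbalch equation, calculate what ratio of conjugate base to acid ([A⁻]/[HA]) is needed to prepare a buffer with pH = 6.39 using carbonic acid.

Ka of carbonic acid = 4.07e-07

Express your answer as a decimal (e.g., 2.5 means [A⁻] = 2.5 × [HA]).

pKa = -log(4.07e-07) = 6.3904. pH = pKa + log([A⁻]/[HA]), so log([A⁻]/[HA]) = pH − pKa = 6.39 − 6.3904 = -0.0004. [A⁻]/[HA] = 10^(-0.0004) = 0.999

[A⁻]/[HA] = 0.999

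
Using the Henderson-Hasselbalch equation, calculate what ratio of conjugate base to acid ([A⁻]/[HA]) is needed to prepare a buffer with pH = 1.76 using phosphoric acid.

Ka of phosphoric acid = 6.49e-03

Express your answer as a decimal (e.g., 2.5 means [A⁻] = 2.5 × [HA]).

pKa = -log(6.49e-03) = 2.1878. pH = pKa + log([A⁻]/[HA]), so log([A⁻]/[HA]) = pH − pKa = 1.76 − 2.1878 = -0.4278. [A⁻]/[HA] = 10^(-0.4278) = 0.373

[A⁻]/[HA] = 0.373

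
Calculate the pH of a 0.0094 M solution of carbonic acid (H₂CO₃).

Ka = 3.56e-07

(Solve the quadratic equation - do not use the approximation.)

x² + Ka×x - Ka×C = 0. Using quadratic formula: [H⁺] = 5.7670e-05

pH = 4.24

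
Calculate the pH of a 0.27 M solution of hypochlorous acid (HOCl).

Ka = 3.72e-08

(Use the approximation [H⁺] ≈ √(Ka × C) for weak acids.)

[H⁺] = √(Ka × C) = √(3.72e-08 × 0.27) = 1.0022e-04. pH = -log(1.0022e-04)

pH = 4.00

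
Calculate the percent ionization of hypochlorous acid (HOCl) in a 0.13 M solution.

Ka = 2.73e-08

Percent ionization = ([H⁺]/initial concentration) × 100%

Using Ka equilibrium: x² + Ka×x - Ka×C = 0. Solving: [H⁺] = 5.9560e-05. Percent = (5.9560e-05/0.13) × 100

Percent ionization = 0.0458%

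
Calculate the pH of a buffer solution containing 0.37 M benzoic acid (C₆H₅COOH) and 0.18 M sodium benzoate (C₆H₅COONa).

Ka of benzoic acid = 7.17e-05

pKa = -log(7.17e-05) = 4.14. pH = pKa + log([A⁻]/[HA]) = 4.14 + log(0.18/0.37)

pH = 3.83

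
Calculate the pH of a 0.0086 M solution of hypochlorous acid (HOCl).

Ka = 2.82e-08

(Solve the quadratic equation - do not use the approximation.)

x² + Ka×x - Ka×C = 0. Using quadratic formula: [H⁺] = 1.5559e-05

pH = 4.81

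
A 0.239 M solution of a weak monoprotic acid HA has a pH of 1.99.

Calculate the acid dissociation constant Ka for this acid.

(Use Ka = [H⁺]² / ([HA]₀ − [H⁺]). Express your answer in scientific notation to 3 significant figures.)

[H⁺] = 10^(−pH) = 10^(−1.99) = 1.023e-02 M. For HA ⇌ H⁺ + A⁻, Ka = [H⁺][A⁻]/[HA] = [H⁺]² / ([HA]₀ − [H⁺]) = (1.023e-02)² / (0.239 − 1.023e-02) = 4.58e-04.

K_a = 4.58e-04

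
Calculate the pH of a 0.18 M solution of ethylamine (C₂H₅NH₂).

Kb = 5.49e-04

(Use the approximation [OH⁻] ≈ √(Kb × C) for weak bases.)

[OH⁻] = √(Kb × C) = √(5.49e-04 × 0.18) = 9.9408e-03. pOH = 2.00, pH = 14 - pOH

pH = 12.00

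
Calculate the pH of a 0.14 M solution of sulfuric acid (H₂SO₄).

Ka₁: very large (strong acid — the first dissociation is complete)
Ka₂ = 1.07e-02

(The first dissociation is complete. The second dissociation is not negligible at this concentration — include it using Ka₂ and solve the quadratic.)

First dissociation is complete: [H⁺]₀ = [HSO₄⁻]₀ = C = 0.14 M. Second dissociation HSO₄⁻ ⇌ H⁺ + SO₄²⁻: let x = [SO₄²⁻]. Ka₂ = (C + x)·x / (C − x) = 1.07e-02 → x² + (C + Ka₂)·x − Ka₂·C = 0 → x² + 0.15070·x − 1.498e-03 = 0. x = (−0.15070 + √(0.15070² + 4 × 1.498e-03)) / 2 = 9.3590e-03 M. [H⁺] = C + x = 0.14 + 9.3590e-03 = 1.4936e-01 M. pH = -log(1.4936e-01) = 0.83.

pH = 0.83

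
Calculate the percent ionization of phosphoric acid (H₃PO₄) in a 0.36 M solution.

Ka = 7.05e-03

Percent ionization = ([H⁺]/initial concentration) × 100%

Using Ka equilibrium: x² + Ka×x - Ka×C = 0. Solving: [H⁺] = 4.6977e-02. Percent = (4.6977e-02/0.36) × 100

Percent ionization = 13%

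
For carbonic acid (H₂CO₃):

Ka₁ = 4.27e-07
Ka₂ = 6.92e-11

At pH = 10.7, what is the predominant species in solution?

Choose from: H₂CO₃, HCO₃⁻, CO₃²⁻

pKa₁ = 6.37, pKa₂ = 10.16. For a polyprotic acid the predominant species crosses at each pKa: below pKa_n the protonated form dominates, above it the deprotonated form does. At pH = 10.7, the predominant species is CO₃²⁻.

CO₃²⁻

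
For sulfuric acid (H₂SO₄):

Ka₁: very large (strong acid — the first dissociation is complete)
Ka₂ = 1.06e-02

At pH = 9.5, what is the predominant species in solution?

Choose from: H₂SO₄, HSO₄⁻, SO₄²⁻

The first dissociation is complete, so H₂SO₄ itself is never the predominant species in water; pKa₂ = -log(1.06e-02) = 1.97. For a polyprotic acid the predominant species crosses at each pKa: below pKa_n the protonated form dominates, above it the deprotonated form does. At pH = 9.5, the predominant species is SO₄²⁻.

SO₄²⁻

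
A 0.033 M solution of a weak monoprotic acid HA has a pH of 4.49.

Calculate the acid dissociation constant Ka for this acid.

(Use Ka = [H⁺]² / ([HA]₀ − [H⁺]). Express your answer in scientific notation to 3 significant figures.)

[H⁺] = 10^(−pH) = 10^(−4.49) = 3.236e-05 M. For HA ⇌ H⁺ + A⁻, Ka = [H⁺][A⁻]/[HA] = [H⁺]² / ([HA]₀ − [H⁺]) = (3.236e-05)² / (0.033 − 3.236e-05) = 3.18e-08.

K_a = 3.18e-08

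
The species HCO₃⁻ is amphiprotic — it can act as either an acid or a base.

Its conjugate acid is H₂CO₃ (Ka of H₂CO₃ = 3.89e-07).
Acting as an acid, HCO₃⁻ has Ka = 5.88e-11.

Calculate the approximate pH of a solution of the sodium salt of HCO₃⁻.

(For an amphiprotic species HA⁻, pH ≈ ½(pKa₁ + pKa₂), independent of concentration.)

pKa₁ = -log(3.89e-07) = 6.41; pKa₂ = -log(5.88e-11) = 10.23. For an amphiprotic species, pH ≈ ½(pKa₁ + pKa₂) = ½(6.41 + 10.23) = 8.32.

pH = 8.32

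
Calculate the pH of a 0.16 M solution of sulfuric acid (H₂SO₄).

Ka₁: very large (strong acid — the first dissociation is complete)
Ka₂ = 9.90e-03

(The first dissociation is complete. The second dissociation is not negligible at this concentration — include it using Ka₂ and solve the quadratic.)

First dissociation is complete: [H⁺]₀ = [HSO₄⁻]₀ = C = 0.16 M. Second dissociation HSO₄⁻ ⇌ H⁺ + SO₄²⁻: let x = [SO₄²⁻]. Ka₂ = (C + x)·x / (C − x) = 9.90e-03 → x² + (C + Ka₂)·x − Ka₂·C = 0 → x² + 0.16990·x − 1.584e-03 = 0. x = (−0.16990 + √(0.16990² + 4 × 1.584e-03)) / 2 = 8.8610e-03 M. [H⁺] = C + x = 0.16 + 8.8610e-03 = 1.6886e-01 M. pH = -log(1.6886e-01) = 0.77.

pH = 0.77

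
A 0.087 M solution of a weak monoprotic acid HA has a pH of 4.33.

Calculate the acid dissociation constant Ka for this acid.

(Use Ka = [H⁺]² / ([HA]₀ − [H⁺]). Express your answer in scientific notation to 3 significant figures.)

[H⁺] = 10^(−pH) = 10^(−4.33) = 4.677e-05 M. For HA ⇌ H⁺ + A⁻, Ka = [H⁺][A⁻]/[HA] = [H⁺]² / ([HA]₀ − [H⁺]) = (4.677e-05)² / (0.087 − 4.677e-05) = 2.52e-08.

K_a = 2.52e-08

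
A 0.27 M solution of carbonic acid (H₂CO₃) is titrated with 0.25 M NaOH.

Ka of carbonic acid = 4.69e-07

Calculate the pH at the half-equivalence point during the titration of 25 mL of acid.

At half-equivalence [HA] = [A⁻], so Henderson-Hasselbalch gives pH = pKa = -log(4.69e-07) = 6.33.

pH = pKa = 6.33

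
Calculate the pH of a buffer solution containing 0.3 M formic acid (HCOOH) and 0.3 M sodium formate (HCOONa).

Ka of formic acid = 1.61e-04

pKa = -log(1.61e-04) = 3.79. pH = pKa + log([A⁻]/[HA]) = 3.79 + log(0.3/0.3)

pH = 3.79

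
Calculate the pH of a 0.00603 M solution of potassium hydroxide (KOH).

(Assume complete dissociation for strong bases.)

[OH⁻] = 0.00603 M for strong base. pOH = -log[OH⁻] = 2.22, pH = 14 - pOH

pH = 11.78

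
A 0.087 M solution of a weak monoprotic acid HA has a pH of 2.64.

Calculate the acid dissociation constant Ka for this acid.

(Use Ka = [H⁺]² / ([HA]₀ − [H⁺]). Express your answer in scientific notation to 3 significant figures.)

[H⁺] = 10^(−pH) = 10^(−2.64) = 2.291e-03 M. For HA ⇌ H⁺ + A⁻, Ka = [H⁺][A⁻]/[HA] = [H⁺]² / ([HA]₀ − [H⁺]) = (2.291e-03)² / (0.087 − 2.291e-03) = 6.20e-05.

K_a = 6.20e-05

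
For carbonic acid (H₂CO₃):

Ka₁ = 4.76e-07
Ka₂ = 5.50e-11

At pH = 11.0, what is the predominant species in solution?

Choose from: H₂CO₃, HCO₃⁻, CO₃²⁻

pKa₁ = 6.32, pKa₂ = 10.26. For a polyprotic acid the predominant species crosses at each pKa: below pKa_n the protonated form dominates, above it the deprotonated form does. At pH = 11.0, the predominant species is CO₃²⁻.

CO₃²⁻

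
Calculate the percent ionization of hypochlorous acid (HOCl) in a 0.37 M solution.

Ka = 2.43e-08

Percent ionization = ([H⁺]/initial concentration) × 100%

Using Ka equilibrium: x² + Ka×x - Ka×C = 0. Solving: [H⁺] = 9.4809e-05. Percent = (9.4809e-05/0.37) × 100

Percent ionization = 0.0256%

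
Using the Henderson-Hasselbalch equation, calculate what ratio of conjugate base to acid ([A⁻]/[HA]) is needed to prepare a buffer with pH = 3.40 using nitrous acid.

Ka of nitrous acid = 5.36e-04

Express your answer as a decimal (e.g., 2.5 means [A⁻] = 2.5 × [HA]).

pKa = -log(5.36e-04) = 3.2708. pH = pKa + log([A⁻]/[HA]), so log([A⁻]/[HA]) = pH − pKa = 3.40 − 3.2708 = 0.1292. [A⁻]/[HA] = 10^(0.1292) = 1.35

[A⁻]/[HA] = 1.35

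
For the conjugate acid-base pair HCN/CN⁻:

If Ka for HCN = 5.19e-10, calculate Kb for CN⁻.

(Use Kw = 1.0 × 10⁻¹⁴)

For a conjugate pair Ka × Kb = Kw, so Kb = Kw/Ka = 1.0 × 10⁻¹⁴ / 5.19e-10 = 1.93e-05.

K_b = 1.93e-05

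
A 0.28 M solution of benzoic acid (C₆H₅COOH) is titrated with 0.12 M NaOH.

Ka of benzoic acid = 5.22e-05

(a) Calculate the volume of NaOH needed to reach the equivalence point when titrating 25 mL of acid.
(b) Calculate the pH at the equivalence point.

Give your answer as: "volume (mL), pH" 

moles acid = 0.28 × 25/1000 = 0.007 mol; V_base = moles/0.12 × 1000 = 58.3 mL. At equivalence only the conjugate base is present: [A⁻] = 0.007/0.083 = 8.4000e-02 M. Kb = Kw/Ka = 1.92e-10; [OH⁻] = √(Kb × [A⁻]) = 4.0115e-06; pOH = 5.40; pH = 14 - pOH = 8.60.

V = 58.3 mL, pH = 8.60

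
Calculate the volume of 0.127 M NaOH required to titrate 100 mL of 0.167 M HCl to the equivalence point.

At equivalence: moles acid = moles base. moles HCl = 0.167 × 100/1000 = 0.0167 mol. V_base = moles / 0.127 × 1000 = 131.5 mL.

V_{base} = 131.5 mL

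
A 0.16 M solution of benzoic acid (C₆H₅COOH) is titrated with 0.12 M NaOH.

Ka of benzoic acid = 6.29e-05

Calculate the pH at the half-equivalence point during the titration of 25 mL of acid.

At half-equivalence [HA] = [A⁻], so Henderson-Hasselbalch gives pH = pKa = -log(6.29e-05) = 4.20.

pH = pKa = 4.20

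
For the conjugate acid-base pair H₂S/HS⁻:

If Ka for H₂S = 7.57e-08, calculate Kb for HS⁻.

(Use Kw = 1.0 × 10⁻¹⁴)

For a conjugate pair Ka × Kb = Kw, so Kb = Kw/Ka = 1.0 × 10⁻¹⁴ / 7.57e-08 = 1.32e-07.

K_b = 1.32e-07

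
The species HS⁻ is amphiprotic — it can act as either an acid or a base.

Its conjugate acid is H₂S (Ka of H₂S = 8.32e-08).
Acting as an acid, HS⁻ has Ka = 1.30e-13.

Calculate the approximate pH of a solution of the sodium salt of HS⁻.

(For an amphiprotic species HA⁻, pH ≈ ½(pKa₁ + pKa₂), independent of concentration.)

pKa₁ = -log(8.32e-08) = 7.08; pKa₂ = -log(1.30e-13) = 12.89. For an amphiprotic species, pH ≈ ½(pKa₁ + pKa₂) = ½(7.08 + 12.89) = 9.98.

pH = 9.98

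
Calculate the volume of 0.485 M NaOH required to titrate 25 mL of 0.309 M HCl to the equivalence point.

At equivalence: moles acid = moles base. moles HCl = 0.309 × 25/1000 = 0.007725 mol. V_base = moles / 0.485 × 1000 = 15.9 mL.

V_{base} = 15.9 mL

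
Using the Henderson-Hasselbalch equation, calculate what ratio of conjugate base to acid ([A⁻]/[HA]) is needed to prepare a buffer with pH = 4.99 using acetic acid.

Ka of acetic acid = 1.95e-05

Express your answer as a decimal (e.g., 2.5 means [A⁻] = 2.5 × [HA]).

pKa = -log(1.95e-05) = 4.7100. pH = pKa + log([A⁻]/[HA]), so log([A⁻]/[HA]) = pH − pKa = 4.99 − 4.7100 = 0.2800. [A⁻]/[HA] = 10^(0.2800) = 1.91

[A⁻]/[HA] = 1.91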